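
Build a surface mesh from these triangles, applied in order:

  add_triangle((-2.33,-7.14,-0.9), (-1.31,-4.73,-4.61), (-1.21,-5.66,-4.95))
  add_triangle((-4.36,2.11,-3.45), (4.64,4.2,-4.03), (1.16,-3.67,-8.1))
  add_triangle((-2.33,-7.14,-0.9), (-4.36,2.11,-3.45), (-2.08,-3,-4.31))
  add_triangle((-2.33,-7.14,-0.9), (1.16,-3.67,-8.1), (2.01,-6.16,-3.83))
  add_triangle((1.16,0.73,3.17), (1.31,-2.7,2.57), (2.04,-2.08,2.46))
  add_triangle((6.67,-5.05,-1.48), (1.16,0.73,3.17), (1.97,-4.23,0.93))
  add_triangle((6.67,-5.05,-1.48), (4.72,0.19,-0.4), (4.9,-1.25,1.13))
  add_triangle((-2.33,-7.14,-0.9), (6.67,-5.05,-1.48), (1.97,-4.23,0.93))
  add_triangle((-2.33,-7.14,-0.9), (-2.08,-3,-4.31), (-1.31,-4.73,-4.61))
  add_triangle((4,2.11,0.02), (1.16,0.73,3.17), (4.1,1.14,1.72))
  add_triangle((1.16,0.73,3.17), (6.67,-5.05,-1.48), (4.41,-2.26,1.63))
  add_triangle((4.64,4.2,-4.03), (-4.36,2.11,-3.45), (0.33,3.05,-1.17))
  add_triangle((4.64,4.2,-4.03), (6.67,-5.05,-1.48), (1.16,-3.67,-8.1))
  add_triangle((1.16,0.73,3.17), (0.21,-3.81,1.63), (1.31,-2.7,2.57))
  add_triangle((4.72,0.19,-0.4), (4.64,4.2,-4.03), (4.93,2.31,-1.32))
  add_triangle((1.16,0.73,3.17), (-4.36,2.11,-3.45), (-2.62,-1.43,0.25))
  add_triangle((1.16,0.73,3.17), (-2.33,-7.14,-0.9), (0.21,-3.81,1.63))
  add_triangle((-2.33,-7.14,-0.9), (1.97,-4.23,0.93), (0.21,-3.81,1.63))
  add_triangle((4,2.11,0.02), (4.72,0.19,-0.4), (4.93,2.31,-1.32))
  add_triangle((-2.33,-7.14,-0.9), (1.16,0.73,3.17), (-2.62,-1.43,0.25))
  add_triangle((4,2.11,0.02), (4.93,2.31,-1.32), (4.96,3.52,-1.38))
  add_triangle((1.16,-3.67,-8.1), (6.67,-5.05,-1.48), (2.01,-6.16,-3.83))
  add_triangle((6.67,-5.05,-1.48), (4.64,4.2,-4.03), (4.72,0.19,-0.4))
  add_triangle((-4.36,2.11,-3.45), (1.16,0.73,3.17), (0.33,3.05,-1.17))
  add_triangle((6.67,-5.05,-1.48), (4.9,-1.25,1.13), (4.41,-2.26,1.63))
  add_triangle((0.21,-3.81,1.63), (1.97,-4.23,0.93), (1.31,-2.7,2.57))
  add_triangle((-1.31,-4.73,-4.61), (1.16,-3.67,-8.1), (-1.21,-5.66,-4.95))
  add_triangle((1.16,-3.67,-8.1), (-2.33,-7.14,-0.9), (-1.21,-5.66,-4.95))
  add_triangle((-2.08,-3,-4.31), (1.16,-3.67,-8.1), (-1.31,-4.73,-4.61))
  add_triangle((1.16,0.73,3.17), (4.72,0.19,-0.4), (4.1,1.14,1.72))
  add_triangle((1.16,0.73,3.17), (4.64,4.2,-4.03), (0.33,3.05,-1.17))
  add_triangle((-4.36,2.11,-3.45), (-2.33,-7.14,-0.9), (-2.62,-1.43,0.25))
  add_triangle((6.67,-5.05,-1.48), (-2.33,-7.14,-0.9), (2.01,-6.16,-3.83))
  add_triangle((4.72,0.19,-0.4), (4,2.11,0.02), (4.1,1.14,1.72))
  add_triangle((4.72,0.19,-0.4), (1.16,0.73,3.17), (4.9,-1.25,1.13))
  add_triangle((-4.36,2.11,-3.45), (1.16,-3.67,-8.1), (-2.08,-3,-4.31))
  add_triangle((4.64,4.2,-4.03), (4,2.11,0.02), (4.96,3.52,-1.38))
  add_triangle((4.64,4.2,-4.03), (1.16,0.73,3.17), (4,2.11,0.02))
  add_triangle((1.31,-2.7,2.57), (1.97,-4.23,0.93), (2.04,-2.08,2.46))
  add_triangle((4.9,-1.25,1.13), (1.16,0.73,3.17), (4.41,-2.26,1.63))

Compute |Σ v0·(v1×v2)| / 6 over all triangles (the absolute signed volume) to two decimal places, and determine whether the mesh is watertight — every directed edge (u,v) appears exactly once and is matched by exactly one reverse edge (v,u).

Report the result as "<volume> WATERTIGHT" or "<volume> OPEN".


Per-triangle v0·(v1×v2)/6:
  t1: +1.8653
  t2: +59.6347
  t3: +18.7530
  t4: +27.9706
  t5: +1.4656
  t6: +12.8781
  t7: +7.5066
  t8: +17.8460
  t9: +6.3516
  t10: +2.2913
  t11: -0.5529
  t12: +11.2600
  t13: +76.5569
  t14: +1.4893
  t15: +3.1927
  t16: +6.5953
  t17: +3.0084
  t18: +5.8830
  t19: +1.9796
  t20: +8.3592
  t21: +1.0822
  t22: +29.9352
  t23: +18.1038
  t24: +6.5958
  t25: +4.4739
  t26: +2.2091
  t27: +2.2468
  t28: +6.0964
  t29: +6.8323
  t30: +1.3954
  t31: +8.6697
  t32: +12.1070
  t33: +26.1899
  t34: +2.8945
  t35: +4.5516
  t36: +20.2372
  t37: -0.8005
  t38: +4.0158
  t39: +1.4185
  t40: +3.2040
Σ = +435.7927 → |volume| = 435.79

Directed edges: 120 total; 6 unmatched, e.g. (2.04,-2.08,2.46)→(1.16,0.73,3.17) → open.

435.79 OPEN


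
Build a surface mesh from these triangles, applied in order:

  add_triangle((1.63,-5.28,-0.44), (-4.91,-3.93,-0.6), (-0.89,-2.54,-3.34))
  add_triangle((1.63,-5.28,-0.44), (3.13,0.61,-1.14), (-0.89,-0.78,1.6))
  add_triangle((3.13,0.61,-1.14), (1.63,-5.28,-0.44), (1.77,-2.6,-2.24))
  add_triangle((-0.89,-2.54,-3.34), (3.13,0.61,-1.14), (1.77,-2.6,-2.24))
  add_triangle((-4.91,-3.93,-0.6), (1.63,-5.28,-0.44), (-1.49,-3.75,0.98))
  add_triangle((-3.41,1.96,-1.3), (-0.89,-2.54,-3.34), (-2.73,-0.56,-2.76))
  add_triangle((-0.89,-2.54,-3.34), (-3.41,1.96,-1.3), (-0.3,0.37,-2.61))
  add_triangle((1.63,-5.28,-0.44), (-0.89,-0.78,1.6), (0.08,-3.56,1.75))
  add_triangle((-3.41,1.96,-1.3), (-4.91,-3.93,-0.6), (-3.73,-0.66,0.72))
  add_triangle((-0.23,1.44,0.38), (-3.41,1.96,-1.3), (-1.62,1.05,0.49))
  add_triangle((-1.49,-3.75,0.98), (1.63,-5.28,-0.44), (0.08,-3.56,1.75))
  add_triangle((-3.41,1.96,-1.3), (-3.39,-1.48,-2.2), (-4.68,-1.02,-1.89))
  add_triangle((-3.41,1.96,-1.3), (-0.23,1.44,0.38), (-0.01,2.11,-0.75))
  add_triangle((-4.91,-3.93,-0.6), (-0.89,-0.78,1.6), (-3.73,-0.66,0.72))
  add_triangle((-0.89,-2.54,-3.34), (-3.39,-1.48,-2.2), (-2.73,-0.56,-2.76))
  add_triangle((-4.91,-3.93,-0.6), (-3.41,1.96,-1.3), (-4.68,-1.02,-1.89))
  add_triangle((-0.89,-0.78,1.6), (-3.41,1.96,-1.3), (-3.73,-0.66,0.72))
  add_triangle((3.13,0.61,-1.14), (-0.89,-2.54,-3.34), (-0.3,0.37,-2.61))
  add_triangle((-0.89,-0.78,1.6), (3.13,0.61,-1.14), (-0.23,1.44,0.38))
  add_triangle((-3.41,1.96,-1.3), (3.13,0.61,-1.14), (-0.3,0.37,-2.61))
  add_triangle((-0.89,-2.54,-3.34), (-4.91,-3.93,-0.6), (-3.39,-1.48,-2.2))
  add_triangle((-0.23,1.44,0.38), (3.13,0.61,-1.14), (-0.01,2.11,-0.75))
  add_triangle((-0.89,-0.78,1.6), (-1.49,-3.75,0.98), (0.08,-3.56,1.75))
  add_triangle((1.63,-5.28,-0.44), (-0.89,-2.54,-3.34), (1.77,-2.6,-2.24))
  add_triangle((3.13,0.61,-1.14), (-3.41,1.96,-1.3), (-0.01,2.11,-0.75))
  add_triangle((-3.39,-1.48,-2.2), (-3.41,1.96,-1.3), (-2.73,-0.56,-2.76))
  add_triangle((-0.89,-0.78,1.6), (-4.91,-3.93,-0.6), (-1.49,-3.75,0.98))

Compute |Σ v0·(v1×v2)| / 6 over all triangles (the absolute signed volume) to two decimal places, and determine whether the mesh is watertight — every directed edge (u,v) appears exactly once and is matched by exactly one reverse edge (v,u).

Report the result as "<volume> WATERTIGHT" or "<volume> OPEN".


Per-triangle v0·(v1×v2)/6:
  t1: +16.4554
  t2: +3.6770
  t3: +4.8947
  t4: +3.6597
  t5: +7.5995
  t6: +0.6494
  t7: +4.6651
  t8: -0.5436
  t9: +6.1931
  t10: +0.7916
  t11: +3.6096
  t12: +1.7075
  t13: +1.1139
  t14: +3.3169
  t15: +2.1876
  t16: +3.0878
  t17: +1.5181
  t18: +4.1761
  t19: +1.0820
  t20: +3.1549
  t21: +5.9321
  t22: +0.9101
  t23: +1.6013
  t24: +5.6439
  t25: +1.7687
  t26: +2.2517
  t27: +3.5118
Σ = +94.6159 → |volume| = 94.62

Directed edges: 81 total; 7 unmatched, e.g. (-3.41,1.96,-1.3)→(-1.62,1.05,0.49) → open.

94.62 OPEN


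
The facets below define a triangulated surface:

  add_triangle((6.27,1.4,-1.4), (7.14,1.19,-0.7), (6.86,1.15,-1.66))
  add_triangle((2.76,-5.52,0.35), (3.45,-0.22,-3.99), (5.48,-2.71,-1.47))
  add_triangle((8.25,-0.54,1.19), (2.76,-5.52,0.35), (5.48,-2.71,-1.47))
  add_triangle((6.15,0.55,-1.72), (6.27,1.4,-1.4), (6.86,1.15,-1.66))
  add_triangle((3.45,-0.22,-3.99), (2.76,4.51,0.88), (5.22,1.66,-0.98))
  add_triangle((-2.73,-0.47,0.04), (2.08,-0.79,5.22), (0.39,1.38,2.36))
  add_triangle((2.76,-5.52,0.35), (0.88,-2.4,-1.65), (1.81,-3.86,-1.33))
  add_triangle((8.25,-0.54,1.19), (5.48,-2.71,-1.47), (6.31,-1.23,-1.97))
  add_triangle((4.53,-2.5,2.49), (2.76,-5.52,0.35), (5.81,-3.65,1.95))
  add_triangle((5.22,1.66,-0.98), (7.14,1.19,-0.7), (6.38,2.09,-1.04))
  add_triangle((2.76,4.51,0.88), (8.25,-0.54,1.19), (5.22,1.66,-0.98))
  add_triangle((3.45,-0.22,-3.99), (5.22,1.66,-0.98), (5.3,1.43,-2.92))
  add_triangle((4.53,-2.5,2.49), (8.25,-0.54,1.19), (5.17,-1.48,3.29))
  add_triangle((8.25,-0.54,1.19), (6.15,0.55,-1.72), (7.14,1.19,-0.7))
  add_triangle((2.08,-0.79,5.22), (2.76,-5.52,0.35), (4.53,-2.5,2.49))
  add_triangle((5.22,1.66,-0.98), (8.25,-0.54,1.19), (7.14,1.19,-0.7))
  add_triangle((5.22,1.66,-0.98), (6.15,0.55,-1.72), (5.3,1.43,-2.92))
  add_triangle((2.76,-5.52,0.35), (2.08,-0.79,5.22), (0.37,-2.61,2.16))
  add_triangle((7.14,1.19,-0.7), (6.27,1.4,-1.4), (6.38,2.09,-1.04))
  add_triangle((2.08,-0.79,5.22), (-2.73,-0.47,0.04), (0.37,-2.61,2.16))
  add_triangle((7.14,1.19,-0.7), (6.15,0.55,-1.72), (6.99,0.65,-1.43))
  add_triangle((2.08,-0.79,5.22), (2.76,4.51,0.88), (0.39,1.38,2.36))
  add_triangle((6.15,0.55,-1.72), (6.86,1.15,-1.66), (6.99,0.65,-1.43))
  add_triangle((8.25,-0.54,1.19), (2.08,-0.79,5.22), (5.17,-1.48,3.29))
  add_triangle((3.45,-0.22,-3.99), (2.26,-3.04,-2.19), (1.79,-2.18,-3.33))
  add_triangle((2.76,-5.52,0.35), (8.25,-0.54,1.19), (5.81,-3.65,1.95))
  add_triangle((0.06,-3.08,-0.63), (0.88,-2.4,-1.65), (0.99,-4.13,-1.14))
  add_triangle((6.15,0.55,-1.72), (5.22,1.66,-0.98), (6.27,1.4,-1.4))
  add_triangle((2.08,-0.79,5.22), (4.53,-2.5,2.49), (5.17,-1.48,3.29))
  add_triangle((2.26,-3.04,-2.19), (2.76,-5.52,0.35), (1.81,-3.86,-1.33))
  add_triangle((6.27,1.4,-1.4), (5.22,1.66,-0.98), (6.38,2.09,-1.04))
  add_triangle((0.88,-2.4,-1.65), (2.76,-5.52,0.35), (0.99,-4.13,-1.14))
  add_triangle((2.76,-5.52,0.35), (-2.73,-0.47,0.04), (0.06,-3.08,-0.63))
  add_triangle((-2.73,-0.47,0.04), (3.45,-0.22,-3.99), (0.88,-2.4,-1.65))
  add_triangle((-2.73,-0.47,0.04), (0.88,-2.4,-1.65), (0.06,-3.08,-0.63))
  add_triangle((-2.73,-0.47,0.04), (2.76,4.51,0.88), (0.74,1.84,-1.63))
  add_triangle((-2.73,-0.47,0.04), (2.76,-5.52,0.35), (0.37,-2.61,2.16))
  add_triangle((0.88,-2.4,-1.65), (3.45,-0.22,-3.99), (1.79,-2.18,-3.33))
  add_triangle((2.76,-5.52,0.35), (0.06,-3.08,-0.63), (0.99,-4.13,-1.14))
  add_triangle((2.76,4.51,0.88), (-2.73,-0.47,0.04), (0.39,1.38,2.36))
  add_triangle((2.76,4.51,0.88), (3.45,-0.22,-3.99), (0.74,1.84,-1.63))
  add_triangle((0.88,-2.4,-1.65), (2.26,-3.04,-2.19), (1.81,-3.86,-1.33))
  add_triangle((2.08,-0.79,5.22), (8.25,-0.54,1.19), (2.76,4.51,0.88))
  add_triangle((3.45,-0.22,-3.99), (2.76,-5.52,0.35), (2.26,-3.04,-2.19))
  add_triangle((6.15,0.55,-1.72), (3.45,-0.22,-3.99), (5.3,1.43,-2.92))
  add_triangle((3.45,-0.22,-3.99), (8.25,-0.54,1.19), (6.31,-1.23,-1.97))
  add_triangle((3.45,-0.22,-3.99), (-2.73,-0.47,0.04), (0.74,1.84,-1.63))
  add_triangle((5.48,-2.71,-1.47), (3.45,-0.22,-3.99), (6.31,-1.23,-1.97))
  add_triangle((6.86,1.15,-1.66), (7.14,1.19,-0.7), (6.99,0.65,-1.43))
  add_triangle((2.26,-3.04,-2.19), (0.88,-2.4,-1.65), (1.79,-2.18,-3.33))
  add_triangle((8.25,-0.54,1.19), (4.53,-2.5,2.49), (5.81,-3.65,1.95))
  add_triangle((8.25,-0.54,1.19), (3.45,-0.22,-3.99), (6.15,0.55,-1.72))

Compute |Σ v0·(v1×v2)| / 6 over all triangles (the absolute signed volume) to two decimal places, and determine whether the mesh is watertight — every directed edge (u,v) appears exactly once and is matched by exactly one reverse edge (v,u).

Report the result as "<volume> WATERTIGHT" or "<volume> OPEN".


222.64 WATERTIGHT

Per-triangle v0·(v1×v2)/6:
  t1: +0.4109
  t2: +10.1500
  t3: +16.4398
  t4: +0.0280
  t5: +8.9598
  t6: +4.3722
  t7: +0.2646
  t8: +6.7725
  t9: +3.3617
  t10: -0.1824
  t11: +12.5032
  t12: -1.4631
  t13: +4.8257
  t14: +3.6754
  t15: +11.9864
  t16: +0.8121
  t17: +2.2286
  t18: +7.5390
  t19: +0.7843
  t20: +5.2562
  t21: -0.2636
  t22: +5.8646
  t23: +0.2821
  t24: +5.4355
  t25: +2.6011
  t26: +8.3798
  t27: +0.4149
  t28: +0.0196
  t29: +4.1055
  t30: +1.3351
  t31: +0.0697
  t32: +1.3696
  t33: +2.2651
  t34: +3.9671
  t35: +1.5716
  t36: +3.6898
  t37: +5.4319
  t38: -0.9469
  t39: +1.0926
  t40: +3.7933
  t41: +6.5046
  t42: +0.6222
  t43: +32.1654
  t44: +4.5958
  t45: +3.7433
  t46: +5.0642
  t47: +3.6694
  t48: +4.9148
  t49: +0.6111
  t50: +0.7993
  t51: +4.8880
  t52: +5.8568
Σ = +222.6384 → |volume| = 222.64

Directed edges: 156 total, each appears once with its reverse present → watertight.


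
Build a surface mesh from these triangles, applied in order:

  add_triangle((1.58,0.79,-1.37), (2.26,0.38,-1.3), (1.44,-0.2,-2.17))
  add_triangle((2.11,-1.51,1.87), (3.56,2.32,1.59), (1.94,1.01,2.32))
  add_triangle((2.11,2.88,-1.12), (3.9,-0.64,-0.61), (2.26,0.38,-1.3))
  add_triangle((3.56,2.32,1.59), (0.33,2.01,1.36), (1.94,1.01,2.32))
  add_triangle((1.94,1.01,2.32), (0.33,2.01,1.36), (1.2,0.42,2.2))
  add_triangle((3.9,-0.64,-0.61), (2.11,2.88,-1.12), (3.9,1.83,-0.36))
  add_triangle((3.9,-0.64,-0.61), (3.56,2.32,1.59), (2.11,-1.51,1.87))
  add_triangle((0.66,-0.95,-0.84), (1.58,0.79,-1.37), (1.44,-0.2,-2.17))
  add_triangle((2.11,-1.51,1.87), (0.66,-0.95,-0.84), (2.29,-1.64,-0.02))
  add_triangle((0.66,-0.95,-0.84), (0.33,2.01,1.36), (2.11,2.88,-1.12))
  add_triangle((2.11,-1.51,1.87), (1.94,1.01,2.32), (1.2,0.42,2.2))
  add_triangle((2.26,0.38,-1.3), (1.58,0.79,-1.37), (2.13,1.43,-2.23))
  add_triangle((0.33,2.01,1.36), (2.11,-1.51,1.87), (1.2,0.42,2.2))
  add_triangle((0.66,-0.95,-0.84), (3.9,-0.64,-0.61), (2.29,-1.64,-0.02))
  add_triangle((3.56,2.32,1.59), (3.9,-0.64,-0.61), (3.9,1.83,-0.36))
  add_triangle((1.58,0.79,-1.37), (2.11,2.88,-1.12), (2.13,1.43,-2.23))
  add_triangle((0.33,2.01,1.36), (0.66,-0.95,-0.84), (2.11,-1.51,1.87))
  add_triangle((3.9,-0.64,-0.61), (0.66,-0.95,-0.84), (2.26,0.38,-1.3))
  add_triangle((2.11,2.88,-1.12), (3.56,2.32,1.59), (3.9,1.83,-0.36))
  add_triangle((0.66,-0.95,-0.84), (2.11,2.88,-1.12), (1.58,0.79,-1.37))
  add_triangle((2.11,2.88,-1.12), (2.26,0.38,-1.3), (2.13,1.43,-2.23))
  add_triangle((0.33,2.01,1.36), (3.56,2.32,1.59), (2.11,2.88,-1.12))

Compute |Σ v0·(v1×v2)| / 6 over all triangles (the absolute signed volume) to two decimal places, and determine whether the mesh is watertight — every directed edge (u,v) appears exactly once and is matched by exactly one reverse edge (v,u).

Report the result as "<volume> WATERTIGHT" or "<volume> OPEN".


24.09 OPEN

Per-triangle v0·(v1×v2)/6:
  t1: +0.3418
  t2: +2.3482
  t3: +1.5993
  t4: +1.7310
  t5: +0.5186
  t6: +1.7926
  t7: +5.7770
  t8: -0.2457
  t9: +0.3437
  t10: -0.7307
  t11: +0.6884
  t12: -0.0123
  t13: -0.4176
  t14: +0.7904
  t15: +2.9748
  t16: -0.2523
  t17: -0.9462
  t18: +0.8774
  t19: +2.7476
  t20: -0.1105
  t21: +0.9935
  t22: +3.2792
Σ = +24.0882 → |volume| = 24.09

Directed edges: 66 total; 6 unmatched, e.g. (2.26,0.38,-1.3)→(1.44,-0.2,-2.17) → open.


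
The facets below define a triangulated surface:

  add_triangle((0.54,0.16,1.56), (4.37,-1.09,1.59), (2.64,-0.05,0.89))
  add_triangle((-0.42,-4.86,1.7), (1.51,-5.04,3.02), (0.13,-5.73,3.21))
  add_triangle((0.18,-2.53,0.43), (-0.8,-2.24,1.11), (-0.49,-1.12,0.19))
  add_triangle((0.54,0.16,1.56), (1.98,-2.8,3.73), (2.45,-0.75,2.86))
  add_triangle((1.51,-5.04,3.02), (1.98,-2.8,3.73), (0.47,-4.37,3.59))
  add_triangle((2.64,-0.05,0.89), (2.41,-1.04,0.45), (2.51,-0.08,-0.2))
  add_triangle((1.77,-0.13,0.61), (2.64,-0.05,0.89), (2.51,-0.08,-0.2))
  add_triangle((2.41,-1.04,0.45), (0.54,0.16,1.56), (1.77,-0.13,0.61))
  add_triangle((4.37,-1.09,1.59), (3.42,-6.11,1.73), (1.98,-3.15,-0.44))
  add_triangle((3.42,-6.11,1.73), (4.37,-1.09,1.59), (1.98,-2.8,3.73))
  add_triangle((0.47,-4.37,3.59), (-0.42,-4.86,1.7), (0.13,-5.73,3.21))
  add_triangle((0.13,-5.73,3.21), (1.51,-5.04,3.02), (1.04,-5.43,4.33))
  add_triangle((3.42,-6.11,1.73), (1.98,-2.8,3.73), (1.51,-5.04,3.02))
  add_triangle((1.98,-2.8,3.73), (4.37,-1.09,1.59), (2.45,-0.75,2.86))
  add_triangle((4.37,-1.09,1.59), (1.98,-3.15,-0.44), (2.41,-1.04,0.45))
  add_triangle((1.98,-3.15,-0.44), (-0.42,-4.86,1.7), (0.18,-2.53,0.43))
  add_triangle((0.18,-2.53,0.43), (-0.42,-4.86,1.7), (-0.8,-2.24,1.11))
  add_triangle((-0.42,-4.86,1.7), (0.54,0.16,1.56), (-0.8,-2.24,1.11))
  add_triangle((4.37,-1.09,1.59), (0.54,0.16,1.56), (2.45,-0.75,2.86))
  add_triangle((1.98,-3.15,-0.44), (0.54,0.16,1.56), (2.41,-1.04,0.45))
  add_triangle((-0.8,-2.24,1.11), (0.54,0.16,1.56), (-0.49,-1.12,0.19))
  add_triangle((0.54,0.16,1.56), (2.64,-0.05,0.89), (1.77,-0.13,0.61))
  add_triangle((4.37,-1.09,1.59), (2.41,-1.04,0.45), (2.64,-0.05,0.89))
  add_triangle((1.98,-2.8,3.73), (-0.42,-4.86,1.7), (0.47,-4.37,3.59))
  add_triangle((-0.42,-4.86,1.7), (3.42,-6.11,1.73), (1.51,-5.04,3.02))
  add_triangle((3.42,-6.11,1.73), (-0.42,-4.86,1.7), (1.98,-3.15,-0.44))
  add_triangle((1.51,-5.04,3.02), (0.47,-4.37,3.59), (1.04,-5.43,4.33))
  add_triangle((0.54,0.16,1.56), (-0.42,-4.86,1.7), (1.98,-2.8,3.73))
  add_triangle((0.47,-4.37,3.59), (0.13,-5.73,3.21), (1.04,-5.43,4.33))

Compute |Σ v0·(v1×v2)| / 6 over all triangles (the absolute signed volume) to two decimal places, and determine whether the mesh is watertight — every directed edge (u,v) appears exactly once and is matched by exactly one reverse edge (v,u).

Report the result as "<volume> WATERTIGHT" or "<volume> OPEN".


Per-triangle v0·(v1×v2)/6:
  t1: +0.6194
  t2: +1.2635
  t3: +0.1753
  t4: +1.0212
  t5: +2.3780
  t6: +0.4525
  t7: -0.0446
  t8: -0.3274
  t9: +5.3825
  t10: +10.7074
  t11: +0.2161
  t12: +1.5447
  t13: +4.5910
  t14: +3.0020
  t15: +0.4549
  t16: +0.3322
  t17: +0.1181
  t18: +0.9329
  t19: +0.5605
  t20: -1.2176
  t21: -0.0107
  t22: -0.0595
  t23: +0.2117
  t24: -1.8216
  t25: +4.6617
  t26: +4.1878
  t27: -0.2799
  t28: +1.7361
  t29: +0.5436
Σ = +41.3319 → |volume| = 41.33

Directed edges: 87 total; 7 unmatched, e.g. (-0.49,-1.12,0.19)→(0.18,-2.53,0.43) → open.

41.33 OPEN


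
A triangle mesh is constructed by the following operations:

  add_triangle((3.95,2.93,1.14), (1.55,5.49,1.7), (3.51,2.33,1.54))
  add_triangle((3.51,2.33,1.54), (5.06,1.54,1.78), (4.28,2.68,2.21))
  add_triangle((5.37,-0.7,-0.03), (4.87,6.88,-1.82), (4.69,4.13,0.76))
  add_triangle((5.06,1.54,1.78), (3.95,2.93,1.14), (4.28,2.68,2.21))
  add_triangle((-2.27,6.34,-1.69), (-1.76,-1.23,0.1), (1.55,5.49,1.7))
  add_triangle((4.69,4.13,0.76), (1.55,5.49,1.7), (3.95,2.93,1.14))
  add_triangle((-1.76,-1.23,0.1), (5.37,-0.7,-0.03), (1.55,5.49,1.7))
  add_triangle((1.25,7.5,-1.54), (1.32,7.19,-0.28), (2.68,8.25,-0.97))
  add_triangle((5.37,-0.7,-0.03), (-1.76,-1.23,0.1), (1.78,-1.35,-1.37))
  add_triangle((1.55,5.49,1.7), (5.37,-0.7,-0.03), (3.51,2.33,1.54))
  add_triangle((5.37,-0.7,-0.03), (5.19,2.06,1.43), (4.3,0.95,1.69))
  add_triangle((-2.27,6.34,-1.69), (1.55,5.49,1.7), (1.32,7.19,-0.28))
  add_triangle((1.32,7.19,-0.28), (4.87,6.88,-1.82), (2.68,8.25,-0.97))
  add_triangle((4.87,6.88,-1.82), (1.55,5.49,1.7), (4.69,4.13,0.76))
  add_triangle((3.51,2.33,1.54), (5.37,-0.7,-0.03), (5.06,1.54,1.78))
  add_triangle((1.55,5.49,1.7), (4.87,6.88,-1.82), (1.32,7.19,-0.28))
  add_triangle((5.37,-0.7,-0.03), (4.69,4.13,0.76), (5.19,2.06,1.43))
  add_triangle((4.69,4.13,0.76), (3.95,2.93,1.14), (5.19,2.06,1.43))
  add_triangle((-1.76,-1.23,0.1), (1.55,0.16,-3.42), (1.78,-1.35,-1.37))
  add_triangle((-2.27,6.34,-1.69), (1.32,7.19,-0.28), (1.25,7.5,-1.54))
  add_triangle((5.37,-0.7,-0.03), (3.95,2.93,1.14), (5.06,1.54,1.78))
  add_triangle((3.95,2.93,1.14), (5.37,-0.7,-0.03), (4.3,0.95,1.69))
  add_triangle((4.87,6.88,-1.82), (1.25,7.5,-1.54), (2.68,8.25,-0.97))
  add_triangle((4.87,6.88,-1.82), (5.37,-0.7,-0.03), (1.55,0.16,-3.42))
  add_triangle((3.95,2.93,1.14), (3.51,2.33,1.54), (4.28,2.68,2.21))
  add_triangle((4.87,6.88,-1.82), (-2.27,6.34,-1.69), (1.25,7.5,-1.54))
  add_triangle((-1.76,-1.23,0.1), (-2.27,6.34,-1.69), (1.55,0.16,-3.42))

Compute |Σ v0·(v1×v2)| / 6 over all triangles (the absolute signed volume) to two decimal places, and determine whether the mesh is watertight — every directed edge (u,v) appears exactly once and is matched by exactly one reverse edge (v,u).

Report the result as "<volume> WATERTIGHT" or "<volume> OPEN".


Per-triangle v0·(v1×v2)/6:
  t1: +1.7314
  t2: -0.3949
  t3: +12.8956
  t4: +1.3162
  t5: +6.5087
  t6: +2.2330
  t7: +2.6912
  t8: +1.8414
  t9: +1.8667
  t10: -3.6824
  t11: +2.2255
  t12: +6.9378
  t13: +0.6364
  t14: +11.3480
  t15: -1.4411
  t16: +9.2802
  t17: +4.2657
  t18: +0.7285
  t19: +2.1916
  t20: +4.9158
  t21: +3.2875
  t22: -3.7136
  t23: +4.0340
  t24: +22.3630
  t25: -0.0039
  t26: +3.5004
  t27: +8.2396
Σ = +105.8024 → |volume| = 105.80

Directed edges: 81 total; 9 unmatched, e.g. (1.78,-1.35,-1.37)→(5.37,-0.7,-0.03) → open.

105.80 OPEN


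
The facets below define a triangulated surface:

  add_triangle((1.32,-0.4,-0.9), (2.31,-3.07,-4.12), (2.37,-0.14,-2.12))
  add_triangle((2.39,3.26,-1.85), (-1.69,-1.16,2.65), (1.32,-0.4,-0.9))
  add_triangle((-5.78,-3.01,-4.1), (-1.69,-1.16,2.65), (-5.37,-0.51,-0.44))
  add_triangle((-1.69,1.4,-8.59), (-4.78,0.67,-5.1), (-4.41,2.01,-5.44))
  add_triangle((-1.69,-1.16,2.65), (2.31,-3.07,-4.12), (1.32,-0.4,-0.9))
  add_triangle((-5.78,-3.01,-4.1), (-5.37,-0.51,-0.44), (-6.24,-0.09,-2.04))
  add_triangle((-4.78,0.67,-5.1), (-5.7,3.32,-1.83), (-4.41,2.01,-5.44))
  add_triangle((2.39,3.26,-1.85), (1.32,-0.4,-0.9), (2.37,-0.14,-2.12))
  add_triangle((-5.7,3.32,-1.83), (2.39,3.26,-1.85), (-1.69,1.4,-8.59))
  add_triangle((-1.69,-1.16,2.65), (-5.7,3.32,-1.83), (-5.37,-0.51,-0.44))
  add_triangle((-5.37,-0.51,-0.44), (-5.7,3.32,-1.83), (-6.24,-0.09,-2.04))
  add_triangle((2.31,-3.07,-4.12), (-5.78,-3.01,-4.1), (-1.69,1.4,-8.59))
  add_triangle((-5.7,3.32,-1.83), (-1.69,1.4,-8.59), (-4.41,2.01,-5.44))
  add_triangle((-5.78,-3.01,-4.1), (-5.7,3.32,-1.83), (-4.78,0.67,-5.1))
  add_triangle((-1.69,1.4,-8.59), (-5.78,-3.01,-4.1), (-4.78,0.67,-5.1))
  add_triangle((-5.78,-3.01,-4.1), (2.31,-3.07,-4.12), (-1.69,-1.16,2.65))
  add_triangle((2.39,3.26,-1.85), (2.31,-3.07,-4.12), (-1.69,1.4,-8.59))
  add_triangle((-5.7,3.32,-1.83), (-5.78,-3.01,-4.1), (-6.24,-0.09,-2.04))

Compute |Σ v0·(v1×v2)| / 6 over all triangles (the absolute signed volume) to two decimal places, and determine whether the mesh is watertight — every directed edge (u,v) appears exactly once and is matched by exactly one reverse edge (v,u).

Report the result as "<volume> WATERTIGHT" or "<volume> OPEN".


216.83 OPEN

Per-triangle v0·(v1×v2)/6:
  t1: +0.5866
  t2: +1.2317
  t3: +9.3860
  t4: +6.8448
  t5: +1.7171
  t6: +4.9986
  t7: +6.1901
  t8: +0.4138
  t9: +34.5318
  t10: +8.4174
  t11: +4.6700
  t12: +43.0729
  t13: +5.8598
  t14: +17.0906
  t15: +18.7399
  t16: +17.3955
  t17: +27.9692
  t18: +7.7192
Σ = +216.8349 → |volume| = 216.83

Directed edges: 54 total; 6 unmatched, e.g. (2.31,-3.07,-4.12)→(2.37,-0.14,-2.12) → open.


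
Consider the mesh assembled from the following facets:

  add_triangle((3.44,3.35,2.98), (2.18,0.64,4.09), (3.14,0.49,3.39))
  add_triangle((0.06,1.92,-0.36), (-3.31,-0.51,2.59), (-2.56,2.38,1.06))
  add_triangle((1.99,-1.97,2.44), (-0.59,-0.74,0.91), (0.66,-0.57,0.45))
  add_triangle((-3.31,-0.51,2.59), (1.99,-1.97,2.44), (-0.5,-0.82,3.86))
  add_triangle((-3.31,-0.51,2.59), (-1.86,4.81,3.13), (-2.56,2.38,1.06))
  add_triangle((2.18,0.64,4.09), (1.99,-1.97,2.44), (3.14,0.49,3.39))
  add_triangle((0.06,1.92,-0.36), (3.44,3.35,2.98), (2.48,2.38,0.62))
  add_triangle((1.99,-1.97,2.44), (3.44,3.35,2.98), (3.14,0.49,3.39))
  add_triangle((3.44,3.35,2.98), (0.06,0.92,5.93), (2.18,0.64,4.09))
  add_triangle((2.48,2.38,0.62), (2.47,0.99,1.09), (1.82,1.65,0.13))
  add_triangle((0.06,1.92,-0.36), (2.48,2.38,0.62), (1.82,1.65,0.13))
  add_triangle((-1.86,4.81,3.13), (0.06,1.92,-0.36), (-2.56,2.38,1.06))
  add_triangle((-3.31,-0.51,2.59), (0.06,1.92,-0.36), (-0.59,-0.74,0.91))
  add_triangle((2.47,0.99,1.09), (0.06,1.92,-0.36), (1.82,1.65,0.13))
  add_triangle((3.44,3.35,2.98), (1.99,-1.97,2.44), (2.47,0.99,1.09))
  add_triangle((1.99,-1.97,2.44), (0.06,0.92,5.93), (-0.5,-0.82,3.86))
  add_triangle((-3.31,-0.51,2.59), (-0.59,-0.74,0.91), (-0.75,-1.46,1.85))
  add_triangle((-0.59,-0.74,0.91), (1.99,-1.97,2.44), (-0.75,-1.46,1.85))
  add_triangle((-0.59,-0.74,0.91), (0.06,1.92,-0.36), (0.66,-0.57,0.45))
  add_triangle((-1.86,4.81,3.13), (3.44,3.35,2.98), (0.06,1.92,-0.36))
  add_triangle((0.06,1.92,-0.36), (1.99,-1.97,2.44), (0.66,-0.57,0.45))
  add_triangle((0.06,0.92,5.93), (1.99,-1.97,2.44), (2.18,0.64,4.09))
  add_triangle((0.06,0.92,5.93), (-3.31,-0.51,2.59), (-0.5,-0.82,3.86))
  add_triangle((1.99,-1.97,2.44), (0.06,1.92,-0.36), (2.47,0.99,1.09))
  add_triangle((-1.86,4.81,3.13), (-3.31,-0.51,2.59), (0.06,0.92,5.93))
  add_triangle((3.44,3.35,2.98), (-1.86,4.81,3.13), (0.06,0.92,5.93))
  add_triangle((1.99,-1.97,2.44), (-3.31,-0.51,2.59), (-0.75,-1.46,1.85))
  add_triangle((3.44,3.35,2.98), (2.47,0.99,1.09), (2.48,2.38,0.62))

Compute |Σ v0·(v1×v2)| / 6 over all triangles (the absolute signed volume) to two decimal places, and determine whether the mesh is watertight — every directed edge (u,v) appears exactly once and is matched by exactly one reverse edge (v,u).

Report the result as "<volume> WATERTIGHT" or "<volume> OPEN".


83.28 WATERTIGHT

Per-triangle v0·(v1×v2)/6:
  t1: +2.6716
  t2: -0.5150
  t3: +0.1126
  t4: +2.7182
  t5: +5.2148
  t6: +2.1181
  t7: +1.6395
  t8: +0.4466
  t9: +6.0852
  t10: +0.2043
  t11: +0.2652
  t12: +2.4299
  t13: -0.3605
  t14: -0.3789
  t15: +2.9330
  t16: +4.0072
  t17: +0.1198
  t18: +0.0231
  t19: -0.2295
  t20: +6.6243
  t21: +0.2239
  t22: +4.9747
  t23: +4.1926
  t24: -0.7787
  t25: +15.9635
  t26: +19.9723
  t27: +1.3782
  t28: +1.2191
Σ = +83.2751 → |volume| = 83.28

Directed edges: 84 total, each appears once with its reverse present → watertight.


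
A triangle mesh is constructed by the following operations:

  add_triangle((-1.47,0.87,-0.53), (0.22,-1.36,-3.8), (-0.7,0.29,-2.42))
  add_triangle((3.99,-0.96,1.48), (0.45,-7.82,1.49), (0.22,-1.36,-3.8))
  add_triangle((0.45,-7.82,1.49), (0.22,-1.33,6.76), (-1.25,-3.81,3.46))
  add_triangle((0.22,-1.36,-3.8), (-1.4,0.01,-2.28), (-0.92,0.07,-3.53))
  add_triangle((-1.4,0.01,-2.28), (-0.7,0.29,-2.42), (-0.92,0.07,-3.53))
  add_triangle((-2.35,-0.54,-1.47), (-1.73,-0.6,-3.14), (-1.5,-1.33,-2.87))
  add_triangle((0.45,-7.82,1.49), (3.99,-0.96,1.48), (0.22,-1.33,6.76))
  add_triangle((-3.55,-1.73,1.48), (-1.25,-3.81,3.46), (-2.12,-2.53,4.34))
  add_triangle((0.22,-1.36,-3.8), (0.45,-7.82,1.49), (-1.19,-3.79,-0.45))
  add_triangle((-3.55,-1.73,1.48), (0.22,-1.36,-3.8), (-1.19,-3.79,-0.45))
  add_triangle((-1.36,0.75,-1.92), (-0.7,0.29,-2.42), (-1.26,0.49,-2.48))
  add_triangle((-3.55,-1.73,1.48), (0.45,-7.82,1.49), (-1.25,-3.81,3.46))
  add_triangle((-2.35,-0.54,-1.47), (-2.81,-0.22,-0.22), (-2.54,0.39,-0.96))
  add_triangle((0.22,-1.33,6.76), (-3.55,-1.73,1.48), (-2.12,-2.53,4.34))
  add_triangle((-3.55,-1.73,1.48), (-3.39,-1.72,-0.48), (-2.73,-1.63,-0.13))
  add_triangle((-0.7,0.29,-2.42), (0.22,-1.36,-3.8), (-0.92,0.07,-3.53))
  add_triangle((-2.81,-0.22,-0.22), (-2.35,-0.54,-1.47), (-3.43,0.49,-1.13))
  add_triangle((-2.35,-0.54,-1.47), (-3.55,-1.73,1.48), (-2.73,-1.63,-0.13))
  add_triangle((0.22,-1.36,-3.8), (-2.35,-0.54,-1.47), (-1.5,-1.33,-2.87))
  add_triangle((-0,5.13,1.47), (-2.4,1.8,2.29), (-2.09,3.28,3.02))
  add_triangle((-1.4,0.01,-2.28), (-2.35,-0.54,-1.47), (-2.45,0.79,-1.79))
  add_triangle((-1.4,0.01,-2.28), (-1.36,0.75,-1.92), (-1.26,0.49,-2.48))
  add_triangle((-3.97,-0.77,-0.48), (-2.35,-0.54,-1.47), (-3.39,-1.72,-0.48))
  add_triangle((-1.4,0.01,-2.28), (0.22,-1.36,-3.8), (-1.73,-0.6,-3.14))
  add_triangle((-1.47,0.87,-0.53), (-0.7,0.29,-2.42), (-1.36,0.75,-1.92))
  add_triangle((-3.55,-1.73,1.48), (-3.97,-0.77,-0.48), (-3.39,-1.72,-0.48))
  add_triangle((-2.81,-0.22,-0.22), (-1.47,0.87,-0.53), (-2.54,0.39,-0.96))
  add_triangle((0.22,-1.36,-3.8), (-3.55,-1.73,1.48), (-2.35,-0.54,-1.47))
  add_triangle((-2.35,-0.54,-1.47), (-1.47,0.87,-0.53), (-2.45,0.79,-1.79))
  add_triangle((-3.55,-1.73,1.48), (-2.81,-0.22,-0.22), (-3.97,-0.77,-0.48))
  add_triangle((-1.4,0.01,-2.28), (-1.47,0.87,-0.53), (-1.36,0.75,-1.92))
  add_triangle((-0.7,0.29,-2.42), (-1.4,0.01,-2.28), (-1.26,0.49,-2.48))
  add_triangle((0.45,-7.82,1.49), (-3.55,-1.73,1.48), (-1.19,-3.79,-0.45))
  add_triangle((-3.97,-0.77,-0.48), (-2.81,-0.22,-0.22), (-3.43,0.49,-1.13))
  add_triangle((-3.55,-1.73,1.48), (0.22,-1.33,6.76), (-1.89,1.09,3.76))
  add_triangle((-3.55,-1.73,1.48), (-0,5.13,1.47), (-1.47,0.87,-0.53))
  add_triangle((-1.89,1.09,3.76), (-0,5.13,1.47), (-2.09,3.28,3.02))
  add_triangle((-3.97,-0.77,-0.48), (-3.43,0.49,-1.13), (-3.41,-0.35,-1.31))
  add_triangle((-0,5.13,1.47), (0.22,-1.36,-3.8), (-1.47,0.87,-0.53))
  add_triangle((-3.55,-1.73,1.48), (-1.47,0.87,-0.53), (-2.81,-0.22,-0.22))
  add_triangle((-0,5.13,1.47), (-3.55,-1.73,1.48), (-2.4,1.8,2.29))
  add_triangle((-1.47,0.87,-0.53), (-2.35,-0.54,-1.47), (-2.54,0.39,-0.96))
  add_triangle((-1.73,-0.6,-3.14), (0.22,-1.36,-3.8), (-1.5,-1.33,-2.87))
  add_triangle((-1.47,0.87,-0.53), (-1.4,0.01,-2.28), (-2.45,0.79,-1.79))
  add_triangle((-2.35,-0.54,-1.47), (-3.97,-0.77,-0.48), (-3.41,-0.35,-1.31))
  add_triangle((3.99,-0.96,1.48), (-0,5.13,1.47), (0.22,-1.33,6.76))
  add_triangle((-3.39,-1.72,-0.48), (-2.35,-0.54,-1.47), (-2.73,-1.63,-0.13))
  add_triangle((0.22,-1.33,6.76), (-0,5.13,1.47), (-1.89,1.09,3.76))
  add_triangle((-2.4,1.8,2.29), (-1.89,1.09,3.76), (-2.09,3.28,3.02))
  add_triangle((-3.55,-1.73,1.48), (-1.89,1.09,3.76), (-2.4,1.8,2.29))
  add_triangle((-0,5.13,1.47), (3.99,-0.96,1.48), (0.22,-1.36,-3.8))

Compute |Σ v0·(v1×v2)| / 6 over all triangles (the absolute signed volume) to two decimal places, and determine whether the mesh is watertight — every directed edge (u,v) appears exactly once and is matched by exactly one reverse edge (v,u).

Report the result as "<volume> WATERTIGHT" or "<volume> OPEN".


Per-triangle v0·(v1×v2)/6:
  t1: -0.5350
  t2: +21.0561
  t3: +12.9708
  t4: +0.7055
  t5: +0.1162
  t6: +0.6410
  t7: +33.1252
  t8: +3.9426
  t9: +7.6659
  t10: +6.2218
  t11: +0.0512
  t12: +10.8019
  t13: +0.4816
  t14: +3.1293
  t15: +0.2846
  t16: +0.1138
  t17: -0.6005
  t18: -0.8884
  t19: -0.4524
  t20: +1.0980
  t21: +0.7107
  t22: +0.1070
  t23: +0.8298
  t24: +0.4919
  t25: -0.0144
  t26: +1.3905
  t27: +0.2367
  t28: +3.4545
  t29: +0.3282
  t30: +0.4931
  t31: +0.2628
  t32: +0.1152
  t33: +7.6865
  t34: +0.2454
  t35: +10.6799
  t36: +4.8486
  t37: +2.7994
  t38: +0.5388
  t39: +4.4328
  t40: +0.5289
  t41: +1.3310
  t42: +0.1489
  t43: +0.9194
  t44: +0.1052
  t45: +0.2943
  t46: +24.0314
  t47: +0.0628
  t48: +12.1882
  t49: +1.4747
  t50: +3.6876
  t51: +11.9642
Σ = +196.3033 → |volume| = 196.30

Directed edges: 153 total; 9 unmatched, e.g. (0.22,-1.33,6.76)→(-1.25,-3.81,3.46) → open.

196.30 OPEN


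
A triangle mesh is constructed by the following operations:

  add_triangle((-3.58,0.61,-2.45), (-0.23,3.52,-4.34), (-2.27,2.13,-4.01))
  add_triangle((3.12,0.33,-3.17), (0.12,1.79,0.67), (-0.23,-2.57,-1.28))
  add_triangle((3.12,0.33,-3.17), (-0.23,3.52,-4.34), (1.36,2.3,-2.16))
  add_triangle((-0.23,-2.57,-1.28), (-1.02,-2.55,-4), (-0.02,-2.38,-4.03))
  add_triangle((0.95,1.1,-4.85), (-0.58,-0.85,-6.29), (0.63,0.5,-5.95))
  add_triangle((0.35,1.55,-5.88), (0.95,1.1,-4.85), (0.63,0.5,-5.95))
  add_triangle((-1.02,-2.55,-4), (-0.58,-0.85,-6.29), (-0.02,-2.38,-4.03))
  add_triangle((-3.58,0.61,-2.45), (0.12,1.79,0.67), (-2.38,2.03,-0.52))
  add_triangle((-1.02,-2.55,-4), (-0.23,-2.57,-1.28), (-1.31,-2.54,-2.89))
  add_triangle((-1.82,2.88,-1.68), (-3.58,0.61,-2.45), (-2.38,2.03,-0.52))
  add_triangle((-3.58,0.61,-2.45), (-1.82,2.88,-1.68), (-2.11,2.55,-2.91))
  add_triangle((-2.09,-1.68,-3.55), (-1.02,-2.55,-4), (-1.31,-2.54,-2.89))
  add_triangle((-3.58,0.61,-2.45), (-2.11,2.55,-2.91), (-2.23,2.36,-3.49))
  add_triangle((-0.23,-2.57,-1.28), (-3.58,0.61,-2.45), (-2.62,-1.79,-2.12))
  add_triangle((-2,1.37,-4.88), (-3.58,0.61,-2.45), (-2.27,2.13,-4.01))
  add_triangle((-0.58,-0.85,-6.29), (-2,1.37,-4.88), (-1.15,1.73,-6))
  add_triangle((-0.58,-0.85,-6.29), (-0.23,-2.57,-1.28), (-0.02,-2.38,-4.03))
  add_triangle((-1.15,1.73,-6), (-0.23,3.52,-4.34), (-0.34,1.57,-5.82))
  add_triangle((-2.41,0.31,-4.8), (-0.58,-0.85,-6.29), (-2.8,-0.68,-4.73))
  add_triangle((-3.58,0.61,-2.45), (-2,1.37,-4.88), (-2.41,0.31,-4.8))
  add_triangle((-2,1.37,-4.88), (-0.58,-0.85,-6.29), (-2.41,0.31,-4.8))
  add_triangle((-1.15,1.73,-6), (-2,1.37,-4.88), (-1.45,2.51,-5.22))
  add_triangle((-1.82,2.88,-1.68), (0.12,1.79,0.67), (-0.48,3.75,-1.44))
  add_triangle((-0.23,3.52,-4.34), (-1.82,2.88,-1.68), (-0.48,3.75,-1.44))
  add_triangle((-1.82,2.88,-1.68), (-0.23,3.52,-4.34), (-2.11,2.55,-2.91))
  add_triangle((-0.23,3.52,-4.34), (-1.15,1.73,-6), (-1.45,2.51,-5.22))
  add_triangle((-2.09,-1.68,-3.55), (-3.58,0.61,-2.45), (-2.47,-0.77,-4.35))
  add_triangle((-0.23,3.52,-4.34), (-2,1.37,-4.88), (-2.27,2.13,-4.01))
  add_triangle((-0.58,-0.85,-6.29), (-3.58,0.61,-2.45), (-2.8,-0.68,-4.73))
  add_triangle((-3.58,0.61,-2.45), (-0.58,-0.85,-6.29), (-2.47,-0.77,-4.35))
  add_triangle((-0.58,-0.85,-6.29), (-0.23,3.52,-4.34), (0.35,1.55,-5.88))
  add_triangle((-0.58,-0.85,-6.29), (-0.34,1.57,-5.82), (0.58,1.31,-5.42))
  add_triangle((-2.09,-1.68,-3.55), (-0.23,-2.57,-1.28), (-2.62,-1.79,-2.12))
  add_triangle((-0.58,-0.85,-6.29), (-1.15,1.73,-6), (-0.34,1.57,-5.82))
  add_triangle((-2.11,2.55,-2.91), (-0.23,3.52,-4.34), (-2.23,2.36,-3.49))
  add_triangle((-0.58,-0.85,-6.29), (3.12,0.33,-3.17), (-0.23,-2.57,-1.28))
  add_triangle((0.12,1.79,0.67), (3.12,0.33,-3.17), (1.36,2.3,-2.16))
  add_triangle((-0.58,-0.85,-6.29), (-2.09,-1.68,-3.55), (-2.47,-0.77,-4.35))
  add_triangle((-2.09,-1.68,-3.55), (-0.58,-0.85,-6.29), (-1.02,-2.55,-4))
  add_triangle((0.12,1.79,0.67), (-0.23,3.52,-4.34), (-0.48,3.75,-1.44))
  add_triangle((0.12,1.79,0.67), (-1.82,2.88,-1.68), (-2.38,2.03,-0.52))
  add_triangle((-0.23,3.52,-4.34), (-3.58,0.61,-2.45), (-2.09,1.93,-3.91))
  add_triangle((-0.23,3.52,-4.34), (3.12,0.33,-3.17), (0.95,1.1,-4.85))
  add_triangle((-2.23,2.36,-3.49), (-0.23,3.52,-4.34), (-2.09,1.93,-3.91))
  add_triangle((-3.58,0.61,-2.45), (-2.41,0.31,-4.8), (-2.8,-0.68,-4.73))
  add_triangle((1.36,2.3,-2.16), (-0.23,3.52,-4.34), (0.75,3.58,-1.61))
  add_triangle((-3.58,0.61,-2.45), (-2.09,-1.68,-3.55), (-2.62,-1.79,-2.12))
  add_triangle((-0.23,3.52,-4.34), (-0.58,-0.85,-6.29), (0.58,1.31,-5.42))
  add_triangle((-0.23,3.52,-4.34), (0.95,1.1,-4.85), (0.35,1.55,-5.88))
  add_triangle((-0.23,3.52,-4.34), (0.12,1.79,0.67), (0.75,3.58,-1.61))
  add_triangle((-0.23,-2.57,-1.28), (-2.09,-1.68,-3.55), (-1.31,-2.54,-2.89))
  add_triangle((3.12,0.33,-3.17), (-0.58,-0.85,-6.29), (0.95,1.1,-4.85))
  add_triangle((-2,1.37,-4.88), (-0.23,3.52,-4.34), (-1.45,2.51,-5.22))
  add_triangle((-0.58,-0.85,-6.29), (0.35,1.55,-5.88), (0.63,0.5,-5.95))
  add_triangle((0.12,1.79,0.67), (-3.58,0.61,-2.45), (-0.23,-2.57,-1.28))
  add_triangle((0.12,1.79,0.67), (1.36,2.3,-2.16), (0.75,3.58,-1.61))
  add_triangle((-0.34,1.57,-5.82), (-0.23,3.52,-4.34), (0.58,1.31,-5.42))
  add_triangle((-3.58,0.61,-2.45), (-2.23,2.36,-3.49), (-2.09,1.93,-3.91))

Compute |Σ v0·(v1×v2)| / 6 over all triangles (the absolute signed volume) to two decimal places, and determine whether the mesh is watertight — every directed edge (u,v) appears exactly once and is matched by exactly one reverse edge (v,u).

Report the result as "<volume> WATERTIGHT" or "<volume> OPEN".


85.94 WATERTIGHT

Per-triangle v0·(v1×v2)/6:
  t1: +0.7515
  t2: -0.3506
  t3: +3.6937
  t4: +1.1904
  t5: -0.2589
  t6: +0.6442
  t7: +1.9936
  t8: -0.6279
  t9: +0.7149
  t10: +2.1213
  t11: +1.6801
  t12: +0.7738
  t13: +0.8348
  t14: -0.9889
  t15: +2.1436
  t16: +2.8591
  t17: -1.0990
  t18: +1.8244
  t19: +2.4598
  t20: +2.1457
  t21: +2.6280
  t22: +1.0865
  t23: +1.1060
  t24: +2.7898
  t25: +1.9090
  t26: +1.6245
  t27: +1.7250
  t28: +2.4378
  t29: -2.4756
  t30: +2.6816
  t31: +3.4226
  t32: +2.2464
  t33: +1.8381
  t34: +1.9980
  t35: +0.9465
  t36: +8.4857
  t37: +1.6071
  t38: +2.2666
  t39: +2.8938
  t40: +0.8392
  t41: +1.3016
  t42: -1.2222
  t43: +4.7827
  t44: +1.1952
  t45: +2.0063
  t46: +2.0943
  t47: +2.4313
  t48: -4.2840
  t49: +1.4544
  t50: +1.2709
  t51: +0.0918
  t52: +5.1687
  t53: -0.0253
  t54: +1.6773
  t55: -0.2975
  t56: +0.6016
  t57: +2.0467
  t58: +1.0853
Σ = +85.9413 → |volume| = 85.94

Directed edges: 174 total, each appears once with its reverse present → watertight.


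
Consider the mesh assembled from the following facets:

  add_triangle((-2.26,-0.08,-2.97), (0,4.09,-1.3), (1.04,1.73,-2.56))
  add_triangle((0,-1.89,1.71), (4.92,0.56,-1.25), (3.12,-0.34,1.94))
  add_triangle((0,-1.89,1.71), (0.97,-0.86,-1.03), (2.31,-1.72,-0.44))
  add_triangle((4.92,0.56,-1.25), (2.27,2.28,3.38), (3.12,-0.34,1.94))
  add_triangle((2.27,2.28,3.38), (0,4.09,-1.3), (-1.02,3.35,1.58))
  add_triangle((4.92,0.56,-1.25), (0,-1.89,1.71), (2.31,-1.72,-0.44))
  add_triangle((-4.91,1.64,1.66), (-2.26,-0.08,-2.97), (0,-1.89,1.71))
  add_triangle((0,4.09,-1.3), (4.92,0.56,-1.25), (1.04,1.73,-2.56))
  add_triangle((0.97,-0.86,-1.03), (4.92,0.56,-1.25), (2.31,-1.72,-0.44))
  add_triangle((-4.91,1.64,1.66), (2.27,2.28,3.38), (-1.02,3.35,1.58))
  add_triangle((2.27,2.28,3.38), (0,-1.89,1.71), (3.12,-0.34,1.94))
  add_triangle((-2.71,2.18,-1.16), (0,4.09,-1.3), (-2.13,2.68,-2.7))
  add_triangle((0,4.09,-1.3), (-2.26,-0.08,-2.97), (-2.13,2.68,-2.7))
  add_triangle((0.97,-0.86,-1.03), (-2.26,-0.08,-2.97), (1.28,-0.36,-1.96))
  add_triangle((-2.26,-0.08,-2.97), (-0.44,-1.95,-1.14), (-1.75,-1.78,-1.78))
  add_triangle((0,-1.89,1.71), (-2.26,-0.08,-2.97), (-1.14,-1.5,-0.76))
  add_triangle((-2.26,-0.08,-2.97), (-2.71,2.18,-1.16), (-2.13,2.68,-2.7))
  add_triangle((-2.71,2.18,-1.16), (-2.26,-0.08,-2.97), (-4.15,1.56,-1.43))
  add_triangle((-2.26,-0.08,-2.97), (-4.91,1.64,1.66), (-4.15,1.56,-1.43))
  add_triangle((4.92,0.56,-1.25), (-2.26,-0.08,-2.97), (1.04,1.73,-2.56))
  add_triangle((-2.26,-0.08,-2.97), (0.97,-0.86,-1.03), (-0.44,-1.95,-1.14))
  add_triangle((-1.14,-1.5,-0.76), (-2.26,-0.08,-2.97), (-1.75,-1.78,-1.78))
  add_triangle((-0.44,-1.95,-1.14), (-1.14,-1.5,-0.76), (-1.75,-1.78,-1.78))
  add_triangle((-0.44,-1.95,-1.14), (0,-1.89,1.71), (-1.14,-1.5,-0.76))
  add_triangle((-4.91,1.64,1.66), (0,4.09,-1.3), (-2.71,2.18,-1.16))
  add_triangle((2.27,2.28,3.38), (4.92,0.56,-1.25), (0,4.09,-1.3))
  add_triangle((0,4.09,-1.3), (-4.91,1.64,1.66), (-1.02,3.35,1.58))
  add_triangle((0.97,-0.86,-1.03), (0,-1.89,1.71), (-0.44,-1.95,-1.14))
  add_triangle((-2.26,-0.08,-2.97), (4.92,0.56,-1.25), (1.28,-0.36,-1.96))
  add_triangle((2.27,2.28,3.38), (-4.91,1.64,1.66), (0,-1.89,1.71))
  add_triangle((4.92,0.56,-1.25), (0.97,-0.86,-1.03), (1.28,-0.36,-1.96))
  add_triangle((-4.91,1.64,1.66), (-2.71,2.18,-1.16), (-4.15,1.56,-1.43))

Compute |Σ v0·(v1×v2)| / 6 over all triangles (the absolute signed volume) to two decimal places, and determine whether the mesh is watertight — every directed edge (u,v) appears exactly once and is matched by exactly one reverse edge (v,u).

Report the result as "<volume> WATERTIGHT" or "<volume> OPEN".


Per-triangle v0·(v1×v2)/6:
  t1: +5.2203
  t2: +3.2604
  t3: +0.7057
  t4: +6.7854
  t5: +6.9465
  t6: +2.5528
  t7: +6.9436
  t8: +5.9816
  t9: +1.3909
  t10: +7.1427
  t11: +4.1820
  t12: +2.7360
  t13: +1.5020
  t14: +0.8751
  t15: +0.7423
  t16: +0.4147
  t17: +2.4073
  t18: +1.9055
  t19: +2.4668
  t20: +4.3501
  t21: +1.4901
  t22: +0.1919
  t23: +0.2438
  t24: +0.7495
  t25: +5.5928
  t26: +15.4251
  t27: +7.3354
  t28: +1.1380
  t29: +1.7072
  t30: +10.6662
  t31: +0.9759
  t32: +2.6602
Σ = +116.6878 → |volume| = 116.69

Directed edges: 96 total, each appears once with its reverse present → watertight.

116.69 WATERTIGHT


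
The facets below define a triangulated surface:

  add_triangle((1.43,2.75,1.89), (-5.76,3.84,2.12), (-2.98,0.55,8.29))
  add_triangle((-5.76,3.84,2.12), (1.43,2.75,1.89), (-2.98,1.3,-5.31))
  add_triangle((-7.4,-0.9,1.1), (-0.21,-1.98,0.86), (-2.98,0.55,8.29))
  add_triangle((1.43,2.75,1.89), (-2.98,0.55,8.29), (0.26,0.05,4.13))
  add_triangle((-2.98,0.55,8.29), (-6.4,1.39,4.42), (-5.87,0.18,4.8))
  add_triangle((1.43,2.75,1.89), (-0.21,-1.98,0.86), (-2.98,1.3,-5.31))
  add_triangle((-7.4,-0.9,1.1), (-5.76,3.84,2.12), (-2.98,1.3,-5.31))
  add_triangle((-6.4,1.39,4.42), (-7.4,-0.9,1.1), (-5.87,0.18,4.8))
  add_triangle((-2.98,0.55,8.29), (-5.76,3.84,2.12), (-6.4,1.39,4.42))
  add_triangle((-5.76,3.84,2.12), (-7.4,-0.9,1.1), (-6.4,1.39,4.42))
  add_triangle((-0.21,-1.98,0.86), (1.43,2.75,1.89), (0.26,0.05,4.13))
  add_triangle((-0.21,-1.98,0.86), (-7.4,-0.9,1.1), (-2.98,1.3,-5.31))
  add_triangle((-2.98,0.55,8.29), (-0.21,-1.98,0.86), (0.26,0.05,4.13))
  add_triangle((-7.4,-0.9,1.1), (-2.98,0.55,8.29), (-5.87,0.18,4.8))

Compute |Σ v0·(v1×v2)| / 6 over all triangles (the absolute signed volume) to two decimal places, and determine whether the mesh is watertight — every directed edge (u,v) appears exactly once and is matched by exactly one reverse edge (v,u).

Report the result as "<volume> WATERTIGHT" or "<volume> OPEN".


179.86 WATERTIGHT

Per-triangle v0·(v1×v2)/6:
  t1: +28.9058
  t2: +21.1846
  t3: +19.8479
  t4: +6.9794
  t5: +7.2008
  t6: -1.3910
  t7: +34.8078
  t8: +6.6791
  t9: +17.0174
  t10: +16.0447
  t11: +1.3003
  t12: +12.1683
  t13: +4.8796
  t14: +4.2317
Σ = +179.8564 → |volume| = 179.86

Directed edges: 42 total, each appears once with its reverse present → watertight.
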